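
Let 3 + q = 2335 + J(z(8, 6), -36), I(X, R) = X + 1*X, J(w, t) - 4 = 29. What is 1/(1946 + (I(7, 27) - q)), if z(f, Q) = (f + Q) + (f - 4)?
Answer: -1/405 ≈ -0.0024691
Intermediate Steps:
z(f, Q) = -4 + Q + 2*f (z(f, Q) = (Q + f) + (-4 + f) = -4 + Q + 2*f)
J(w, t) = 33 (J(w, t) = 4 + 29 = 33)
I(X, R) = 2*X (I(X, R) = X + X = 2*X)
q = 2365 (q = -3 + (2335 + 33) = -3 + 2368 = 2365)
1/(1946 + (I(7, 27) - q)) = 1/(1946 + (2*7 - 1*2365)) = 1/(1946 + (14 - 2365)) = 1/(1946 - 2351) = 1/(-405) = -1/405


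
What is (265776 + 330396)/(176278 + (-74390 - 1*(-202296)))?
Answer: 149043/76046 ≈ 1.9599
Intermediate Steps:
(265776 + 330396)/(176278 + (-74390 - 1*(-202296))) = 596172/(176278 + (-74390 + 202296)) = 596172/(176278 + 127906) = 596172/304184 = 596172*(1/304184) = 149043/76046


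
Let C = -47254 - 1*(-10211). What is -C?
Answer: 37043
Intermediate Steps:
C = -37043 (C = -47254 + 10211 = -37043)
-C = -1*(-37043) = 37043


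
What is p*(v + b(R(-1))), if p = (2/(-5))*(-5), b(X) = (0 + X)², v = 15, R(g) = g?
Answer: 32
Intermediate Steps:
b(X) = X²
p = 2 (p = -⅕*2*(-5) = -⅖*(-5) = 2)
p*(v + b(R(-1))) = 2*(15 + (-1)²) = 2*(15 + 1) = 2*16 = 32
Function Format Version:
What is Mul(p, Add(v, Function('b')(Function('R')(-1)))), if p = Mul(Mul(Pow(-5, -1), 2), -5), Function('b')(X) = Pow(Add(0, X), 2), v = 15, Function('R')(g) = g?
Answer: 32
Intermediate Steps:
Function('b')(X) = Pow(X, 2)
p = 2 (p = Mul(Mul(Rational(-1, 5), 2), -5) = Mul(Rational(-2, 5), -5) = 2)
Mul(p, Add(v, Function('b')(Function('R')(-1)))) = Mul(2, Add(15, Pow(-1, 2))) = Mul(2, Add(15, 1)) = Mul(2, 16) = 32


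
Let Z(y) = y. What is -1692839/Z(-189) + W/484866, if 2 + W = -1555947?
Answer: 30389111119/3394062 ≈ 8953.6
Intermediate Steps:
W = -1555949 (W = -2 - 1555947 = -1555949)
-1692839/Z(-189) + W/484866 = -1692839/(-189) - 1555949/484866 = -1692839*(-1/189) - 1555949*1/484866 = 1692839/189 - 1555949/484866 = 30389111119/3394062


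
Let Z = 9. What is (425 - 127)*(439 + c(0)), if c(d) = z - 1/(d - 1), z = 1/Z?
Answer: 1180378/9 ≈ 1.3115e+5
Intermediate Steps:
z = ⅑ (z = 1/9 = ⅑ ≈ 0.11111)
c(d) = ⅑ - 1/(-1 + d) (c(d) = ⅑ - 1/(d - 1) = ⅑ - 1/(-1 + d))
(425 - 127)*(439 + c(0)) = (425 - 127)*(439 + (-10 + 0)/(9*(-1 + 0))) = 298*(439 + (⅑)*(-10)/(-1)) = 298*(439 + (⅑)*(-1)*(-10)) = 298*(439 + 10/9) = 298*(3961/9) = 1180378/9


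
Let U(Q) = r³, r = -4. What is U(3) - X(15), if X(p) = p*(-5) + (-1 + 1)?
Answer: 11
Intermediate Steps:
X(p) = -5*p (X(p) = -5*p + 0 = -5*p)
U(Q) = -64 (U(Q) = (-4)³ = -64)
U(3) - X(15) = -64 - (-5)*15 = -64 - 1*(-75) = -64 + 75 = 11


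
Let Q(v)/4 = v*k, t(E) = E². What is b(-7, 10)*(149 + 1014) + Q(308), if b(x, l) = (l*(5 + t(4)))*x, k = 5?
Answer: -1703450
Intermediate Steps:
Q(v) = 20*v (Q(v) = 4*(v*5) = 4*(5*v) = 20*v)
b(x, l) = 21*l*x (b(x, l) = (l*(5 + 4²))*x = (l*(5 + 16))*x = (l*21)*x = (21*l)*x = 21*l*x)
b(-7, 10)*(149 + 1014) + Q(308) = (21*10*(-7))*(149 + 1014) + 20*308 = -1470*1163 + 6160 = -1709610 + 6160 = -1703450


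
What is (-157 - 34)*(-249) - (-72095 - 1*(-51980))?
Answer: 67674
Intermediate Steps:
(-157 - 34)*(-249) - (-72095 - 1*(-51980)) = -191*(-249) - (-72095 + 51980) = 47559 - 1*(-20115) = 47559 + 20115 = 67674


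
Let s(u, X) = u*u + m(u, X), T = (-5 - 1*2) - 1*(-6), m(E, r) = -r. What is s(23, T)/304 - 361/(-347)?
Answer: 146827/52744 ≈ 2.7838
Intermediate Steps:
T = -1 (T = (-5 - 2) + 6 = -7 + 6 = -1)
s(u, X) = u² - X (s(u, X) = u*u - X = u² - X)
s(23, T)/304 - 361/(-347) = (23² - 1*(-1))/304 - 361/(-347) = (529 + 1)*(1/304) - 361*(-1/347) = 530*(1/304) + 361/347 = 265/152 + 361/347 = 146827/52744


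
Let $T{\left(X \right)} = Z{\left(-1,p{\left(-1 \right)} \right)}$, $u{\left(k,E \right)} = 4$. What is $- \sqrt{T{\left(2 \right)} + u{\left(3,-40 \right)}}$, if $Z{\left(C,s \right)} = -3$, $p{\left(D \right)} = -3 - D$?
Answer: $-1$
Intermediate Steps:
$T{\left(X \right)} = -3$
$- \sqrt{T{\left(2 \right)} + u{\left(3,-40 \right)}} = - \sqrt{-3 + 4} = - \sqrt{1} = \left(-1\right) 1 = -1$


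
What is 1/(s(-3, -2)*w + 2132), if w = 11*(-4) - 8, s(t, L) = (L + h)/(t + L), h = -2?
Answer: 5/10452 ≈ 0.00047838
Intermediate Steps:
s(t, L) = (-2 + L)/(L + t) (s(t, L) = (L - 2)/(t + L) = (-2 + L)/(L + t))
w = -52 (w = -44 - 8 = -52)
1/(s(-3, -2)*w + 2132) = 1/(((-2 - 2)/(-2 - 3))*(-52) + 2132) = 1/((-4/(-5))*(-52) + 2132) = 1/(-⅕*(-4)*(-52) + 2132) = 1/((⅘)*(-52) + 2132) = 1/(-208/5 + 2132) = 1/(10452/5) = 5/10452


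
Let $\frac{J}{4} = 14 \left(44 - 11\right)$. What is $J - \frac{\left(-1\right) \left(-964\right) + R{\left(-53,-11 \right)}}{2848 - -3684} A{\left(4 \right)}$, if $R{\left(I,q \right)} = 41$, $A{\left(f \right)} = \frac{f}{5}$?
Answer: $\frac{3017583}{1633} \approx 1847.9$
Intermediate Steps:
$A{\left(f \right)} = \frac{f}{5}$ ($A{\left(f \right)} = f \frac{1}{5} = \frac{f}{5}$)
$J = 1848$ ($J = 4 \cdot 14 \left(44 - 11\right) = 4 \cdot 14 \cdot 33 = 4 \cdot 462 = 1848$)
$J - \frac{\left(-1\right) \left(-964\right) + R{\left(-53,-11 \right)}}{2848 - -3684} A{\left(4 \right)} = 1848 - \frac{\left(-1\right) \left(-964\right) + 41}{2848 - -3684} \cdot \frac{1}{5} \cdot 4 = 1848 - \frac{964 + 41}{2848 + 3684} \cdot \frac{4}{5} = 1848 - \frac{1005}{6532} \cdot \frac{4}{5} = 1848 - \frac{201}{1633} = \frac{3017583}{1633}$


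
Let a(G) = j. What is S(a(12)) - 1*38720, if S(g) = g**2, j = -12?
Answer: -38576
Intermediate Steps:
a(G) = -12
S(a(12)) - 1*38720 = (-12)**2 - 1*38720 = 144 - 38720 = -38576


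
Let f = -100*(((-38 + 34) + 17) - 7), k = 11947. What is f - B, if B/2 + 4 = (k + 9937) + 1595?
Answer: -47550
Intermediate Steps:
f = -600 (f = -100*((-4 + 17) - 7) = -100*(13 - 7) = -100*6 = -600)
B = 46950 (B = -8 + 2*((11947 + 9937) + 1595) = -8 + 2*(21884 + 1595) = -8 + 2*23479 = -8 + 46958 = 46950)
f - B = -600 - 1*46950 = -600 - 46950 = -47550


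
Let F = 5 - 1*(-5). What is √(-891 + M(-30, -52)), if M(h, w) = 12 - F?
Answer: I*√889 ≈ 29.816*I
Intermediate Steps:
F = 10 (F = 5 + 5 = 10)
M(h, w) = 2 (M(h, w) = 12 - 1*10 = 12 - 10 = 2)
√(-891 + M(-30, -52)) = √(-891 + 2) = √(-889) = I*√889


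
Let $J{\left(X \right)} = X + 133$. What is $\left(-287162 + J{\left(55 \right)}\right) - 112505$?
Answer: $-399479$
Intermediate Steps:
$J{\left(X \right)} = 133 + X$
$\left(-287162 + J{\left(55 \right)}\right) - 112505 = \left(-287162 + \left(133 + 55\right)\right) - 112505 = \left(-287162 + 188\right) - 112505 = -286974 - 112505 = -399479$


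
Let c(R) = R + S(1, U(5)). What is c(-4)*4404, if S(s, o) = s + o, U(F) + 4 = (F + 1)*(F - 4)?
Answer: -4404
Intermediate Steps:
U(F) = -4 + (1 + F)*(-4 + F) (U(F) = -4 + (F + 1)*(F - 4) = -4 + (1 + F)*(-4 + F))
S(s, o) = o + s
c(R) = 3 + R (c(R) = R + ((-8 + 5² - 3*5) + 1) = R + ((-8 + 25 - 15) + 1) = R + (2 + 1) = R + 3 = 3 + R)
c(-4)*4404 = (3 - 4)*4404 = -1*4404 = -4404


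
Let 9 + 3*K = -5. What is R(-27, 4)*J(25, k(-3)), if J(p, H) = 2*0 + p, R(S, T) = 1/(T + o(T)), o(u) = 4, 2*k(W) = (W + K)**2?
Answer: 25/8 ≈ 3.1250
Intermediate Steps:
K = -14/3 (K = -3 + (1/3)*(-5) = -3 - 5/3 = -14/3 ≈ -4.6667)
k(W) = (-14/3 + W)**2/2 (k(W) = (W - 14/3)**2/2 = (-14/3 + W)**2/2)
R(S, T) = 1/(4 + T) (R(S, T) = 1/(T + 4) = 1/(4 + T))
J(p, H) = p (J(p, H) = 0 + p = p)
R(-27, 4)*J(25, k(-3)) = 25/(4 + 4) = 25/8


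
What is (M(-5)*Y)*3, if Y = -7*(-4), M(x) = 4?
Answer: 336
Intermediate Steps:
Y = 28
(M(-5)*Y)*3 = (4*28)*3 = 112*3 = 336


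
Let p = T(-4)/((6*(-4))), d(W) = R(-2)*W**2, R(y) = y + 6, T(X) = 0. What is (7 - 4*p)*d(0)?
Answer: 0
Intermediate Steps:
R(y) = 6 + y
d(W) = 4*W**2 (d(W) = (6 - 2)*W**2 = 4*W**2)
p = 0 (p = 0/((6*(-4))) = 0/(-24) = 0*(-1/24) = 0)
(7 - 4*p)*d(0) = (7 - 4*0)*(4*0**2) = (7 + 0)*(4*0) = 7*0 = 0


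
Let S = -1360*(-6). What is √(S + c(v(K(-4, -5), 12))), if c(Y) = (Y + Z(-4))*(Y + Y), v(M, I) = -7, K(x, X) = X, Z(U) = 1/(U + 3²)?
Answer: 2*√51595/5 ≈ 90.858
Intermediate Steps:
Z(U) = 1/(9 + U) (Z(U) = 1/(U + 9) = 1/(9 + U))
c(Y) = 2*Y*(⅕ + Y) (c(Y) = (Y + 1/(9 - 4))*(Y + Y) = (Y + 1/5)*(2*Y) = (Y + ⅕)*(2*Y) = (⅕ + Y)*(2*Y) = 2*Y*(⅕ + Y))
S = 8160
√(S + c(v(K(-4, -5), 12))) = √(8160 + (⅖)*(-7)*(1 + 5*(-7))) = √(8160 + (⅖)*(-7)*(1 - 35)) = √(8160 + (⅖)*(-7)*(-34)) = √(8160 + 476/5) = √(41276/5) = 2*√51595/5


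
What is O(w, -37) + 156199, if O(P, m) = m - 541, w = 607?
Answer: 155621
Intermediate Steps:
O(P, m) = -541 + m
O(w, -37) + 156199 = (-541 - 37) + 156199 = -578 + 156199 = 155621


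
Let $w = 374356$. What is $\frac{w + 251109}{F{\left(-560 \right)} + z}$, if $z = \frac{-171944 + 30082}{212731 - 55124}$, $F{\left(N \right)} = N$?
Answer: $- \frac{98577662255}{88401782} \approx -1115.1$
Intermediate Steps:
$z = - \frac{141862}{157607} \approx -0.9001$
$\frac{w + 251109}{F{\left(-560 \right)} + z} = \frac{374356 + 251109}{-560 - \frac{141862}{157607}} = \frac{625465}{- \frac{88401782}{157607}} = 625465 \left(- \frac{157607}{88401782}\right) = - \frac{98577662255}{88401782}$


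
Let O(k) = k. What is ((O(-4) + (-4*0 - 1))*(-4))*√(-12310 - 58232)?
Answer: 60*I*√7838 ≈ 5311.9*I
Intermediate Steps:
((O(-4) + (-4*0 - 1))*(-4))*√(-12310 - 58232) = ((-4 + (-4*0 - 1))*(-4))*√(-12310 - 58232) = ((-4 + (0 - 1))*(-4))*√(-70542) = ((-4 - 1)*(-4))*(3*I*√7838) = (-5*(-4))*(3*I*√7838) = 20*(3*I*√7838) = 60*I*√7838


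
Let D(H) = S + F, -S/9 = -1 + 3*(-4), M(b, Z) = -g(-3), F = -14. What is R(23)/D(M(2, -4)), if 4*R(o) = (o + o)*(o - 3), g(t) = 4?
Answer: 230/103 ≈ 2.2330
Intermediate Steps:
M(b, Z) = -4 (M(b, Z) = -1*4 = -4)
R(o) = o*(-3 + o)/2 (R(o) = ((o + o)*(o - 3))/4 = ((2*o)*(-3 + o))/4 = (2*o*(-3 + o))/4 = o*(-3 + o)/2)
S = 117 (S = -9*(-1 + 3*(-4)) = -9*(-1 - 12) = -9*(-13) = 117)
D(H) = 103 (D(H) = 117 - 14 = 103)
R(23)/D(M(2, -4)) = ((½)*23*(-3 + 23))/103 = ((½)*23*20)*(1/103) = 230*(1/103) = 230/103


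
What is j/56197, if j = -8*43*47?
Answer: -16168/56197 ≈ -0.28770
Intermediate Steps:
j = -16168 (j = -344*47 = -16168)
j/56197 = -16168/56197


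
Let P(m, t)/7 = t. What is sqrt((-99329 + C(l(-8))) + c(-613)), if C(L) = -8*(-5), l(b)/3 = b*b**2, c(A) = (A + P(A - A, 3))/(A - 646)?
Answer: I*sqrt(157380362081)/1259 ≈ 315.1*I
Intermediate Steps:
P(m, t) = 7*t
c(A) = (21 + A)/(-646 + A) (c(A) = (A + 7*3)/(A - 646) = (A + 21)/(-646 + A) = (21 + A)/(-646 + A))
l(b) = 3*b**3 (l(b) = 3*(b*b**2) = 3*b**3)
C(L) = 40
sqrt((-99329 + C(l(-8))) + c(-613)) = sqrt((-99329 + 40) + (21 - 613)/(-646 - 613)) = sqrt(-99289 - 592/(-1259)) = sqrt(-99289 - 1/1259*(-592)) = sqrt(-99289 + 592/1259) = sqrt(-125004259/1259) = I*sqrt(157380362081)/1259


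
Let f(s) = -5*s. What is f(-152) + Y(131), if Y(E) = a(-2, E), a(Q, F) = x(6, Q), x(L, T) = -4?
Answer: 756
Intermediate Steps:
a(Q, F) = -4
Y(E) = -4
f(-152) + Y(131) = -5*(-152) - 4 = 760 - 4 = 756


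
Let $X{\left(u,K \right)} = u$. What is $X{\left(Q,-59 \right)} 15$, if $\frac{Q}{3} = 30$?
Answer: $1350$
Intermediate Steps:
$Q = 90$ ($Q = 3 \cdot 30 = 90$)
$X{\left(Q,-59 \right)} 15 = 90 \cdot 15 = 1350$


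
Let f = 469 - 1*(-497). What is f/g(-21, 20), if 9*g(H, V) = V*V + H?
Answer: 8694/379 ≈ 22.939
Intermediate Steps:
f = 966 (f = 469 + 497 = 966)
g(H, V) = H/9 + V**2/9 (g(H, V) = (V*V + H)/9 = (V**2 + H)/9 = (H + V**2)/9 = H/9 + V**2/9)
f/g(-21, 20) = 966/((1/9)*(-21) + (1/9)*20**2) = 966/(-7/3 + (1/9)*400) = 966/(-7/3 + 400/9) = 966/(379/9) = 966*(9/379) = 8694/379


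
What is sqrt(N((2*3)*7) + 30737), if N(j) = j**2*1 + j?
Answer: sqrt(32543) ≈ 180.40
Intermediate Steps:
N(j) = j + j**2 (N(j) = j**2 + j = j + j**2)
sqrt(N((2*3)*7) + 30737) = sqrt(((2*3)*7)*(1 + (2*3)*7) + 30737) = sqrt((6*7)*(1 + 6*7) + 30737) = sqrt(42*(1 + 42) + 30737) = sqrt(42*43 + 30737) = sqrt(1806 + 30737) = sqrt(32543)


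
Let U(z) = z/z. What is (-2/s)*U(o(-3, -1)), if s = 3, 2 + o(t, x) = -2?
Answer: -⅔ ≈ -0.66667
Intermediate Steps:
o(t, x) = -4 (o(t, x) = -2 - 2 = -4)
U(z) = 1
(-2/s)*U(o(-3, -1)) = -2/3*1 = -2*⅓*1 = -⅔*1 = -⅔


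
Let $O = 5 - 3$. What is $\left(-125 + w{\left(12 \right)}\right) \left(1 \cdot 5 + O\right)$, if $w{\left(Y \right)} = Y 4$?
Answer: $-539$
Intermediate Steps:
$w{\left(Y \right)} = 4 Y$
$O = 2$
$\left(-125 + w{\left(12 \right)}\right) \left(1 \cdot 5 + O\right) = \left(-125 + 4 \cdot 12\right) \left(1 \cdot 5 + 2\right) = \left(-125 + 48\right) \left(5 + 2\right) = \left(-77\right) 7 = -539$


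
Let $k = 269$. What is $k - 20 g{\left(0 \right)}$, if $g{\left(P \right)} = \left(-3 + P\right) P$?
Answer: $269$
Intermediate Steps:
$g{\left(P \right)} = P \left(-3 + P\right)$
$k - 20 g{\left(0 \right)} = 269 - 20 \cdot 0 \left(-3 + 0\right) = 269 - 20 \cdot 0 \left(-3\right) = 269 - 0 = 269 + 0 = 269$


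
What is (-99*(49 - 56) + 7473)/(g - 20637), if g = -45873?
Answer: -1361/11085 ≈ -0.12278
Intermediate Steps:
(-99*(49 - 56) + 7473)/(g - 20637) = (-99*(49 - 56) + 7473)/(-45873 - 20637) = (-99*(-7) + 7473)/(-66510) = (693 + 7473)*(-1/66510) = 8166*(-1/66510) = -1361/11085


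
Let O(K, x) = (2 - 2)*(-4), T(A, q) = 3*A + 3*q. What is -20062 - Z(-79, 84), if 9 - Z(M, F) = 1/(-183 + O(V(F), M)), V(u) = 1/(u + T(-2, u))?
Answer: -3672994/183 ≈ -20071.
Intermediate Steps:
V(u) = 1/(-6 + 4*u) (V(u) = 1/(u + (3*(-2) + 3*u)) = 1/(u + (-6 + 3*u)) = 1/(-6 + 4*u))
O(K, x) = 0 (O(K, x) = 0*(-4) = 0)
Z(M, F) = 1648/183 (Z(M, F) = 9 - 1/(-183 + 0) = 9 - 1/(-183) = 9 - 1*(-1/183) = 9 + 1/183 = 1648/183)
-20062 - Z(-79, 84) = -20062 - 1*1648/183 = -20062 - 1648/183 = -3672994/183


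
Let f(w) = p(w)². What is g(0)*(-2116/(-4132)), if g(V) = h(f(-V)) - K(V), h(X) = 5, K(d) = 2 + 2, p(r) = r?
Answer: 529/1033 ≈ 0.51210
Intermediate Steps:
K(d) = 4
f(w) = w²
g(V) = 1 (g(V) = 5 - 1*4 = 5 - 4 = 1)
g(0)*(-2116/(-4132)) = 1*(-2116/(-4132)) = 1*(-2116*(-1/4132)) = 1*(529/1033) = 529/1033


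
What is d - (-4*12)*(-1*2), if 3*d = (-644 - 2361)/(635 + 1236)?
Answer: -541853/5613 ≈ -96.535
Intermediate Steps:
d = -3005/5613 (d = ((-644 - 2361)/(635 + 1236))/3 = (-3005/1871)/3 = (-3005*1/1871)/3 = (⅓)*(-3005/1871) = -3005/5613 ≈ -0.53536)
d - (-4*12)*(-1*2) = -3005/5613 - (-4*12)*(-1*2) = -3005/5613 - (-48)*(-2) = -3005/5613 - 1*96 = -3005/5613 - 96 = -541853/5613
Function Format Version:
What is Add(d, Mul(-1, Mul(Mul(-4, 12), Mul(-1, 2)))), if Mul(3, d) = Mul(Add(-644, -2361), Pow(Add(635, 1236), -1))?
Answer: Rational(-541853, 5613) ≈ -96.535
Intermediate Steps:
d = Rational(-3005, 5613) (d = Mul(Rational(1, 3), Mul(Add(-644, -2361), Pow(Add(635, 1236), -1))) = Mul(Rational(1, 3), Mul(-3005, Pow(1871, -1))) = Mul(Rational(1, 3), Mul(-3005, Rational(1, 1871))) = Mul(Rational(1, 3), Rational(-3005, 1871)) = Rational(-3005, 5613) ≈ -0.53536)
Add(d, Mul(-1, Mul(Mul(-4, 12), Mul(-1, 2)))) = Add(Rational(-3005, 5613), Mul(-1, Mul(Mul(-4, 12), Mul(-1, 2)))) = Add(Rational(-3005, 5613), Mul(-1, Mul(-48, -2))) = Add(Rational(-3005, 5613), Mul(-1, 96)) = Add(Rational(-3005, 5613), -96) = Rational(-541853, 5613)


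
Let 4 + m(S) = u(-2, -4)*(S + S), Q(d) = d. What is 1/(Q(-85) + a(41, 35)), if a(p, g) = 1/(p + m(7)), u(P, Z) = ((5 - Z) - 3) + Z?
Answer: -65/5524 ≈ -0.011767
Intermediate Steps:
u(P, Z) = 2 (u(P, Z) = (2 - Z) + Z = 2)
m(S) = -4 + 4*S (m(S) = -4 + 2*(S + S) = -4 + 2*(2*S) = -4 + 4*S)
a(p, g) = 1/(24 + p) (a(p, g) = 1/(p + (-4 + 4*7)) = 1/(p + (-4 + 28)) = 1/(p + 24) = 1/(24 + p))
1/(Q(-85) + a(41, 35)) = 1/(-85 + 1/(24 + 41)) = 1/(-85 + 1/65) = 1/(-5524/65) = -65/5524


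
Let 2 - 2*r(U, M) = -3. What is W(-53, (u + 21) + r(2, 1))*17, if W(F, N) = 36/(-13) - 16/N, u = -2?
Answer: -33388/559 ≈ -59.728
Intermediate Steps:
r(U, M) = 5/2 (r(U, M) = 1 - ½*(-3) = 1 + 3/2 = 5/2)
W(F, N) = -36/13 - 16/N (W(F, N) = 36*(-1/13) - 16/N = -36/13 - 16/N)
W(-53, (u + 21) + r(2, 1))*17 = (-36/13 - 16/((-2 + 21) + 5/2))*17 = (-36/13 - 16/(19 + 5/2))*17 = (-36/13 - 16/43/2)*17 = (-36/13 - 16*2/43)*17 = (-36/13 - 32/43)*17 = -1964/559*17 = -33388/559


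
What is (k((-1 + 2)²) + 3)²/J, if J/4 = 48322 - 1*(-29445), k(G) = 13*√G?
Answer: 64/77767 ≈ 0.00082297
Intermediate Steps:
J = 311068 (J = 4*(48322 - 1*(-29445)) = 4*(48322 + 29445) = 4*77767 = 311068)
(k((-1 + 2)²) + 3)²/J = (13*√((-1 + 2)²) + 3)²/311068 = (13*√(1²) + 3)²*(1/311068) = (13*√1 + 3)²*(1/311068) = (13*1 + 3)²*(1/311068) = (13 + 3)²*(1/311068) = 16²*(1/311068) = 256*(1/311068) = 64/77767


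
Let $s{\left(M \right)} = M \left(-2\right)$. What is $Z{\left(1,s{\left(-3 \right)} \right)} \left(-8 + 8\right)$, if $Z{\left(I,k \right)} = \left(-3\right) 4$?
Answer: $0$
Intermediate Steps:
$s{\left(M \right)} = - 2 M$
$Z{\left(I,k \right)} = -12$
$Z{\left(1,s{\left(-3 \right)} \right)} \left(-8 + 8\right) = - 12 \left(-8 + 8\right) = \left(-12\right) 0 = 0$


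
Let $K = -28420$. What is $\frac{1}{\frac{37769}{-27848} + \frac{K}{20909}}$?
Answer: $- \frac{2868344}{7788927} \approx -0.36826$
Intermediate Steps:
$\frac{1}{\frac{37769}{-27848} + \frac{K}{20909}} = \frac{1}{\frac{37769}{-27848} - \frac{28420}{20909}} = \frac{1}{37769 \left(- \frac{1}{27848}\right) - \frac{140}{103}} = \frac{1}{- \frac{37769}{27848} - \frac{140}{103}} = \frac{1}{- \frac{7788927}{2868344}} = - \frac{2868344}{7788927}$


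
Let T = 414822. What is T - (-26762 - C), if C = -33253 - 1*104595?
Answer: 303736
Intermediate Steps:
C = -137848 (C = -33253 - 104595 = -137848)
T - (-26762 - C) = 414822 - (-26762 - 1*(-137848)) = 414822 - (-26762 + 137848) = 414822 - 1*111086 = 414822 - 111086 = 303736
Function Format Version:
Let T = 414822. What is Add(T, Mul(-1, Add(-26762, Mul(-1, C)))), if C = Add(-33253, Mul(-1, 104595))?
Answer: 303736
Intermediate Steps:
C = -137848 (C = Add(-33253, -104595) = -137848)
Add(T, Mul(-1, Add(-26762, Mul(-1, C)))) = Add(414822, Mul(-1, Add(-26762, Mul(-1, -137848)))) = Add(414822, Mul(-1, Add(-26762, 137848))) = Add(414822, Mul(-1, 111086)) = Add(414822, -111086) = 303736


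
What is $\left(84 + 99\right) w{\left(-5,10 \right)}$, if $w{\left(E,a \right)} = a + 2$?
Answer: $2196$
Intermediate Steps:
$w{\left(E,a \right)} = 2 + a$
$\left(84 + 99\right) w{\left(-5,10 \right)} = \left(84 + 99\right) \left(2 + 10\right) = 183 \cdot 12 = 2196$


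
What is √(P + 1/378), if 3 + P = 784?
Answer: √12399198/126 ≈ 27.946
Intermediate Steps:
P = 781 (P = -3 + 784 = 781)
√(P + 1/378) = √(781 + 1/378) = √(295219/378) = √12399198/126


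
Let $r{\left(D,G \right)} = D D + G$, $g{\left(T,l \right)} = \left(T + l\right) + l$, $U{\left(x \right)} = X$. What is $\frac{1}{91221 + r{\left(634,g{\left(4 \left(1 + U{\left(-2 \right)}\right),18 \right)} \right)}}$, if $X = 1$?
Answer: $\frac{1}{493221} \approx 2.0275 \cdot 10^{-6}$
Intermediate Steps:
$U{\left(x \right)} = 1$
$g{\left(T,l \right)} = T + 2 l$
$r{\left(D,G \right)} = G + D^{2}$ ($r{\left(D,G \right)} = D^{2} + G = G + D^{2}$)
$\frac{1}{91221 + r{\left(634,g{\left(4 \left(1 + U{\left(-2 \right)}\right),18 \right)} \right)}} = \frac{1}{91221 + \left(\left(4 \left(1 + 1\right) + 2 \cdot 18\right) + 634^{2}\right)} = \frac{1}{91221 + \left(\left(4 \cdot 2 + 36\right) + 401956\right)} = \frac{1}{91221 + \left(\left(8 + 36\right) + 401956\right)} = \frac{1}{91221 + \left(44 + 401956\right)} = \frac{1}{91221 + 402000} = \frac{1}{493221}$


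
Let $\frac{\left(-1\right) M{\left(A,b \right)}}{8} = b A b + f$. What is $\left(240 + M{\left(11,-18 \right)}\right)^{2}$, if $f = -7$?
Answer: $796142656$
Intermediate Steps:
$M{\left(A,b \right)} = 56 - 8 A b^{2}$ ($M{\left(A,b \right)} = - 8 \left(b A b - 7\right) = - 8 \left(A b b - 7\right) = - 8 \left(A b^{2} - 7\right) = - 8 \left(-7 + A b^{2}\right) = 56 - 8 A b^{2}$)
$\left(240 + M{\left(11,-18 \right)}\right)^{2} = \left(240 + \left(56 - 88 \left(-18\right)^{2}\right)\right)^{2} = \left(240 + \left(56 - 88 \cdot 324\right)\right)^{2} = \left(240 + \left(56 - 28512\right)\right)^{2} = \left(240 - 28456\right)^{2} = \left(-28216\right)^{2} = 796142656$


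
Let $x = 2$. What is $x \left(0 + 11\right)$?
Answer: $22$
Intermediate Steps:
$x \left(0 + 11\right) = 2 \left(0 + 11\right) = 2 \cdot 11 = 22$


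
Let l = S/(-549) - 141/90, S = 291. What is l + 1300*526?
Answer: 417116721/610 ≈ 6.8380e+5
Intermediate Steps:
l = -1279/610 (l = 291/(-549) - 141/90 = 291*(-1/549) - 141*1/90 = -97/183 - 47/30 = -1279/610 ≈ -2.0967)
l + 1300*526 = -1279/610 + 1300*526 = -1279/610 + 683800 = 417116721/610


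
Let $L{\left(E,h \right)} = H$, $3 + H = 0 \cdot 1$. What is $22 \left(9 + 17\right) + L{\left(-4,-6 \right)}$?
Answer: $569$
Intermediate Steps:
$H = -3$ ($H = -3 + 0 \cdot 1 = -3 + 0 = -3$)
$L{\left(E,h \right)} = -3$
$22 \left(9 + 17\right) + L{\left(-4,-6 \right)} = 22 \left(9 + 17\right) - 3 = 22 \cdot 26 - 3 = 572 - 3 = 569$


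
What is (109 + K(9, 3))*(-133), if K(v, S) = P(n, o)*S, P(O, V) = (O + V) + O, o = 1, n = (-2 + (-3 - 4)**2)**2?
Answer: -1777678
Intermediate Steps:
n = 2209 (n = (-2 + (-7)**2)**2 = (-2 + 49)**2 = 47**2 = 2209)
P(O, V) = V + 2*O
K(v, S) = 4419*S (K(v, S) = (1 + 2*2209)*S = (1 + 4418)*S = 4419*S)
(109 + K(9, 3))*(-133) = (109 + 4419*3)*(-133) = (109 + 13257)*(-133) = 13366*(-133) = -1777678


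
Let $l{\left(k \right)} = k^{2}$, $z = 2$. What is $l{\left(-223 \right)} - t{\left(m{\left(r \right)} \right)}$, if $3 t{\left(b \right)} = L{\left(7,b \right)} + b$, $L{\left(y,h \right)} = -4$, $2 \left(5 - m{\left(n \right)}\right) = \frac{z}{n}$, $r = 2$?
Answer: $\frac{298373}{6} \approx 49729.0$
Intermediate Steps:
$m{\left(n \right)} = 5 - \frac{1}{n}$ ($m{\left(n \right)} = 5 - \frac{2 \frac{1}{n}}{2} = 5 - \frac{1}{n}$)
$t{\left(b \right)} = - \frac{4}{3} + \frac{b}{3}$ ($t{\left(b \right)} = \frac{-4 + b}{3} = - \frac{4}{3} + \frac{b}{3}$)
$l{\left(-223 \right)} - t{\left(m{\left(r \right)} \right)} = \left(-223\right)^{2} - \left(- \frac{4}{3} + \frac{5 - \frac{1}{2}}{3}\right) = 49729 - \left(- \frac{4}{3} + \frac{5 - \frac{1}{2}}{3}\right) = 49729 - \left(- \frac{4}{3} + \frac{1}{3} \cdot \frac{9}{2}\right) = 49729 - \left(- \frac{4}{3} + \frac{3}{2}\right) = 49729 - \frac{1}{6} = \frac{298373}{6}$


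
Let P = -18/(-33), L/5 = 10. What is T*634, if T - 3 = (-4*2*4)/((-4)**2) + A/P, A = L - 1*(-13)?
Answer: 73861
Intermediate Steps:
L = 50 (L = 5*10 = 50)
P = 6/11 (P = -18*(-1/33) = 6/11 ≈ 0.54545)
A = 63 (A = 50 - 1*(-13) = 50 + 13 = 63)
T = 233/2 (T = 3 + ((-4*2*4)/((-4)**2) + 63/(6/11)) = 3 + (-8*4/16 + 63*(11/6)) = 3 + (-32*1/16 + 231/2) = 3 + (-2 + 231/2) = 3 + 227/2 = 233/2 ≈ 116.50)
T*634 = (233/2)*634 = 73861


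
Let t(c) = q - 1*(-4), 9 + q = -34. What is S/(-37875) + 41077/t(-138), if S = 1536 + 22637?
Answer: -172970458/164125 ≈ -1053.9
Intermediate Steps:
q = -43 (q = -9 - 34 = -43)
S = 24173
t(c) = -39 (t(c) = -43 - 1*(-4) = -43 + 4 = -39)
S/(-37875) + 41077/t(-138) = 24173/(-37875) + 41077/(-39) = 24173*(-1/37875) + 41077*(-1/39) = -24173/37875 - 41077/39 = -172970458/164125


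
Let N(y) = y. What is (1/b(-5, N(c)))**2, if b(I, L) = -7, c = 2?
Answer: 1/49 ≈ 0.020408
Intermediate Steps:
(1/b(-5, N(c)))**2 = (1/(-7))**2 = (-1/7)**2 = 1/49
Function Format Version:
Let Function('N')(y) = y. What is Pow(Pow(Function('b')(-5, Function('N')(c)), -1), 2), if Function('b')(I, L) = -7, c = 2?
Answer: Rational(1, 49) ≈ 0.020408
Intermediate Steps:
Pow(Pow(Function('b')(-5, Function('N')(c)), -1), 2) = Pow(Pow(-7, -1), 2) = Pow(Rational(-1, 7), 2) = Rational(1, 49)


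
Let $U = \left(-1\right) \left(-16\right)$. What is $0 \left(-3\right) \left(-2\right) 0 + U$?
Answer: $16$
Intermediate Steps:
$U = 16$
$0 \left(-3\right) \left(-2\right) 0 + U = 0 \left(-3\right) \left(-2\right) 0 + 16 = 0 \cdot 6 \cdot 0 + 16 = 0 \cdot 0 + 16 = 0 + 16 = 16$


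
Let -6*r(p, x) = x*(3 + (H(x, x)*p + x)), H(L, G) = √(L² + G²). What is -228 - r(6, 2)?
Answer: -679/3 + 4*√2 ≈ -220.68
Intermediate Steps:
H(L, G) = √(G² + L²)
r(p, x) = -x*(3 + x + p*√2*√(x²))/6 (r(p, x) = -x*(3 + (√(x² + x²)*p + x))/6 = -x*(3 + (√(2*x²)*p + x))/6 = -x*(3 + ((√2*√(x²))*p + x))/6 = -x*(3 + (p*√2*√(x²) + x))/6 = -x*(3 + (x + p*√2*√(x²)))/6 = -x*(3 + x + p*√2*√(x²))/6)
-228 - r(6, 2) = -228 - (-1)*2*(3 + 2 + 6*√2*√(2²))/6 = -228 - (-1)*2*(3 + 2 + 6*√2*√4)/6 = -228 - (-1)*2*(3 + 2 + 6*√2*2)/6 = -228 - (-1)*2*(3 + 2 + 12*√2)/6 = -228 - (-1)*2*(5 + 12*√2)/6 = -228 - (-5/3 - 4*√2) = -228 + (5/3 + 4*√2) = -679/3 + 4*√2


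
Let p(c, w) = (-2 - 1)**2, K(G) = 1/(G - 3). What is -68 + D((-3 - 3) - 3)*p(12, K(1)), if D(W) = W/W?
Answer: -59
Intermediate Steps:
K(G) = 1/(-3 + G)
D(W) = 1
p(c, w) = 9 (p(c, w) = (-3)**2 = 9)
-68 + D((-3 - 3) - 3)*p(12, K(1)) = -68 + 1*9 = -68 + 9 = -59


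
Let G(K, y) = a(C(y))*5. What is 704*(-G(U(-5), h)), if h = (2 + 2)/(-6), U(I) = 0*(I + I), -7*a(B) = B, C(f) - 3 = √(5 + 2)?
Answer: 10560/7 + 3520*√7/7 ≈ 2839.0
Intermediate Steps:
C(f) = 3 + √7 (C(f) = 3 + √(5 + 2) = 3 + √7)
a(B) = -B/7
U(I) = 0 (U(I) = 0*(2*I) = 0)
h = -⅔ (h = 4*(-⅙) = -⅔ ≈ -0.66667)
G(K, y) = -15/7 - 5*√7/7 (G(K, y) = -(3 + √7)/7*5 = (-3/7 - √7/7)*5 = -15/7 - 5*√7/7)
704*(-G(U(-5), h)) = 704*(-(-15/7 - 5*√7/7)) = 704*(15/7 + 5*√7/7) = 10560/7 + 3520*√7/7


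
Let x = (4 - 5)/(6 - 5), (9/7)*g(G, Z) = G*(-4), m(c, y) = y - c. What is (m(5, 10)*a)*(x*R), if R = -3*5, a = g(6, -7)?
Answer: -1400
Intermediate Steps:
g(G, Z) = -28*G/9 (g(G, Z) = 7*(G*(-4))/9 = 7*(-4*G)/9 = -28*G/9)
x = -1 (x = -1/1 = -1*1 = -1)
a = -56/3 (a = -28/9*6 = -56/3 ≈ -18.667)
R = -15
(m(5, 10)*a)*(x*R) = ((10 - 1*5)*(-56/3))*(-1*(-15)) = ((10 - 5)*(-56/3))*15 = (5*(-56/3))*15 = -280/3*15 = -1400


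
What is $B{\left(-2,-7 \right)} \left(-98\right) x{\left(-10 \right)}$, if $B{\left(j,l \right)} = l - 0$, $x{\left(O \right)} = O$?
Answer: $-6860$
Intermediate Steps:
$B{\left(j,l \right)} = l$ ($B{\left(j,l \right)} = l + 0 = l$)
$B{\left(-2,-7 \right)} \left(-98\right) x{\left(-10 \right)} = \left(-7\right) \left(-98\right) \left(-10\right) = 686 \left(-10\right) = -6860$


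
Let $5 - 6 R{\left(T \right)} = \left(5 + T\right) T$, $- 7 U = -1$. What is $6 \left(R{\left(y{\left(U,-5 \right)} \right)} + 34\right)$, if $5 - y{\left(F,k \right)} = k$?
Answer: $59$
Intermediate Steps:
$U = \frac{1}{7}$ ($U = \left(- \frac{1}{7}\right) \left(-1\right) = \frac{1}{7} \approx 0.14286$)
$y{\left(F,k \right)} = 5 - k$
$R{\left(T \right)} = \frac{5}{6} - \frac{T \left(5 + T\right)}{6}$ ($R{\left(T \right)} = \frac{5}{6} - \frac{\left(5 + T\right) T}{6} = \frac{5}{6} - \frac{T \left(5 + T\right)}{6}$)
$6 \left(R{\left(y{\left(U,-5 \right)} \right)} + 34\right) = 6 \left(\left(\frac{5}{6} - \frac{5 \left(5 - -5\right)}{6} - \frac{\left(5 - -5\right)^{2}}{6}\right) + 34\right) = 6 \left(\left(\frac{5}{6} - \frac{5 \left(5 + 5\right)}{6} - \frac{\left(5 + 5\right)^{2}}{6}\right) + 34\right) = 6 \left(\left(\frac{5}{6} - \frac{25}{3} - \frac{10^{2}}{6}\right) + 34\right) = 6 \left(\left(\frac{5}{6} - \frac{25}{3} - \frac{50}{3}\right) + 34\right) = 6 \left(- \frac{145}{6} + 34\right) = 6 \cdot \frac{59}{6} = 59$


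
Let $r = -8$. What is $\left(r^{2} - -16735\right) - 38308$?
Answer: $-21509$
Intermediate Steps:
$\left(r^{2} - -16735\right) - 38308 = \left(\left(-8\right)^{2} - -16735\right) - 38308 = \left(64 + 16735\right) - 38308 = 16799 - 38308 = -21509$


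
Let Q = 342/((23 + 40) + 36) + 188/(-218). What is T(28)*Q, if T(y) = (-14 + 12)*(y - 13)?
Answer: -93240/1199 ≈ -77.765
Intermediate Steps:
Q = 3108/1199 (Q = 342/(63 + 36) + 188*(-1/218) = 342/99 - 94/109 = 342*(1/99) - 94/109 = 38/11 - 94/109 = 3108/1199 ≈ 2.5922)
T(y) = 26 - 2*y (T(y) = -2*(-13 + y) = 26 - 2*y)
T(28)*Q = (26 - 2*28)*(3108/1199) = (26 - 56)*(3108/1199) = -30*3108/1199 = -93240/1199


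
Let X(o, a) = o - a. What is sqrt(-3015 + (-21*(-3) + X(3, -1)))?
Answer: 2*I*sqrt(737) ≈ 54.295*I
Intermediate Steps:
sqrt(-3015 + (-21*(-3) + X(3, -1))) = sqrt(-3015 + (-21*(-3) + (3 - 1*(-1)))) = sqrt(-3015 + (63 + (3 + 1))) = sqrt(-3015 + (63 + 4)) = sqrt(-3015 + 67) = sqrt(-2948) = 2*I*sqrt(737)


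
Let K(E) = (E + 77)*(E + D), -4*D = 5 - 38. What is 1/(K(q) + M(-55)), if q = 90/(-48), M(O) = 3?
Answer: 64/30843 ≈ 0.0020750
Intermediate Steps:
D = 33/4 (D = -(5 - 38)/4 = -1/4*(-33) = 33/4 ≈ 8.2500)
q = -15/8 (q = 90*(-1/48) = -15/8 ≈ -1.8750)
K(E) = (77 + E)*(33/4 + E) (K(E) = (E + 77)*(E + 33/4) = (77 + E)*(33/4 + E))
1/(K(q) + M(-55)) = 1/((2541/4 + (-15/8)**2 + (341/4)*(-15/8)) + 3) = 1/((2541/4 + 225/64 - 5115/32) + 3) = 1/(30651/64 + 3) = 1/(30843/64) = 64/30843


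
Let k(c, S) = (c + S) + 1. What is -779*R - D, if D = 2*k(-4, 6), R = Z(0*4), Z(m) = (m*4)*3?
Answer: -6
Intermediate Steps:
k(c, S) = 1 + S + c (k(c, S) = (S + c) + 1 = 1 + S + c)
Z(m) = 12*m (Z(m) = (4*m)*3 = 12*m)
R = 0 (R = 12*(0*4) = 12*0 = 0)
D = 6 (D = 2*(1 + 6 - 4) = 2*3 = 6)
-779*R - D = -779*0 - 1*6 = 0 - 6 = -6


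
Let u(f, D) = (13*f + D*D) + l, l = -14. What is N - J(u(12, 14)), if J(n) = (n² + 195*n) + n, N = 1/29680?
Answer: -5357002559/29680 ≈ -1.8049e+5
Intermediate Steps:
u(f, D) = -14 + D² + 13*f (u(f, D) = (13*f + D*D) - 14 = (13*f + D²) - 14 = (D² + 13*f) - 14 = -14 + D² + 13*f)
N = 1/29680 ≈ 3.3693e-5
J(n) = n² + 196*n
N - J(u(12, 14)) = 1/29680 - (-14 + 14² + 13*12)*(196 + (-14 + 14² + 13*12)) = 1/29680 - (-14 + 196 + 156)*(196 + (-14 + 196 + 156)) = 1/29680 - 338*(196 + 338) = 1/29680 - 338*534 = 1/29680 - 1*180492 = 1/29680 - 180492 = -5357002559/29680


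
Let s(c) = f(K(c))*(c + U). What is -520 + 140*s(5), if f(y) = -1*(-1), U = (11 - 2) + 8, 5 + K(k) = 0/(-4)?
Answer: 2560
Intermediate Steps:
K(k) = -5 (K(k) = -5 + 0/(-4) = -5 + 0*(-1/4) = -5 + 0 = -5)
U = 17 (U = 9 + 8 = 17)
f(y) = 1
s(c) = 17 + c (s(c) = 1*(c + 17) = 1*(17 + c) = 17 + c)
-520 + 140*s(5) = -520 + 140*(17 + 5) = -520 + 140*22 = -520 + 3080 = 2560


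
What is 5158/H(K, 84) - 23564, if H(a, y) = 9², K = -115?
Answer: -1903526/81 ≈ -23500.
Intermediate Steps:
H(a, y) = 81
5158/H(K, 84) - 23564 = 5158/81 - 23564 = -1903526/81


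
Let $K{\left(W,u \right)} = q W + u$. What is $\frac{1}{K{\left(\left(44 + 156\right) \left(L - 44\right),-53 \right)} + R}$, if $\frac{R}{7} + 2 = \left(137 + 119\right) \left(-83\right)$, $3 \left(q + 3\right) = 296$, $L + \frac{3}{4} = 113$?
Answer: $\frac{1}{1157047} \approx 8.6427 \cdot 10^{-7}$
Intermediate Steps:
$L = \frac{449}{4}$ ($L = - \frac{3}{4} + 113 = \frac{449}{4} \approx 112.25$)
$q = \frac{287}{3}$ ($q = -3 + \frac{1}{3} \cdot 296 = -3 + \frac{296}{3} = \frac{287}{3} \approx 95.667$)
$R = -148750$ ($R = -14 + 7 \left(137 + 119\right) \left(-83\right) = -14 + 7 \cdot 256 \left(-83\right) = -14 + 7 \left(-21248\right) = -14 - 148736 = -148750$)
$K{\left(W,u \right)} = u + \frac{287 W}{3}$ ($K{\left(W,u \right)} = \frac{287 W}{3} + u = u + \frac{287 W}{3}$)
$\frac{1}{K{\left(\left(44 + 156\right) \left(L - 44\right),-53 \right)} + R} = \frac{1}{\left(-53 + \frac{287 \left(44 + 156\right) \left(\frac{449}{4} - 44\right)}{3}\right) - 148750} = \frac{1}{\left(-53 + \frac{287 \cdot 200 \cdot \frac{273}{4}}{3}\right) - 148750} = \frac{1}{\left(-53 + \frac{287}{3} \cdot 13650\right) - 148750} = \frac{1}{\left(-53 + 1305850\right) - 148750} = \frac{1}{1305797 - 148750} = \frac{1}{1157047}$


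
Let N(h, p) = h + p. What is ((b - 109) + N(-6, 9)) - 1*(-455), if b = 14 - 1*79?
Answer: 284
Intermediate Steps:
b = -65 (b = 14 - 79 = -65)
((b - 109) + N(-6, 9)) - 1*(-455) = ((-65 - 109) + (-6 + 9)) - 1*(-455) = (-174 + 3) + 455 = -171 + 455 = 284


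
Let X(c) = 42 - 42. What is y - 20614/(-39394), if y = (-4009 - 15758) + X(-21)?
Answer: -389340292/19697 ≈ -19766.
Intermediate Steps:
X(c) = 0
y = -19767 (y = (-4009 - 15758) + 0 = -19767 + 0 = -19767)
y - 20614/(-39394) = -19767 - 20614/(-39394) = -19767 - 20614*(-1/39394) = -19767 + 10307/19697 = -389340292/19697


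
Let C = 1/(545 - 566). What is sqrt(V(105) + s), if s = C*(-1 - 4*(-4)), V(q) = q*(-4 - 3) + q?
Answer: I*sqrt(30905)/7 ≈ 25.114*I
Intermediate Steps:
V(q) = -6*q (V(q) = q*(-7) + q = -7*q + q = -6*q)
C = -1/21 (C = 1/(-21) = -1/21 ≈ -0.047619)
s = -5/7 (s = -(-1 - 4*(-4))/21 = -(-1 + 16)/21 = -1/21*15 = -5/7 ≈ -0.71429)
sqrt(V(105) + s) = sqrt(-6*105 - 5/7) = sqrt(-630 - 5/7) = sqrt(-4415/7) = I*sqrt(30905)/7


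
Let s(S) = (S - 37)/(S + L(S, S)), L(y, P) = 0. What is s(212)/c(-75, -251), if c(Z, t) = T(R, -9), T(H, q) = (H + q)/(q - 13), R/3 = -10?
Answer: 1925/4134 ≈ 0.46565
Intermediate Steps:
R = -30 (R = 3*(-10) = -30)
T(H, q) = (H + q)/(-13 + q)
c(Z, t) = 39/22 (c(Z, t) = (-30 - 9)/(-13 - 9) = -39/(-22) = -1/22*(-39) = 39/22)
s(S) = (-37 + S)/S (s(S) = (S - 37)/(S + 0) = (-37 + S)/S)
s(212)/c(-75, -251) = ((-37 + 212)/212)/(39/22) = ((1/212)*175)*(22/39) = (175/212)*(22/39) = 1925/4134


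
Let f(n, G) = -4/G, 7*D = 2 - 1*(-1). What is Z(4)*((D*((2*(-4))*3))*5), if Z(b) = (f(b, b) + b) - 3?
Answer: 0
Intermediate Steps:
D = 3/7 (D = (2 - 1*(-1))/7 = (2 + 1)/7 = (⅐)*3 = 3/7 ≈ 0.42857)
Z(b) = -3 + b - 4/b (Z(b) = (-4/b + b) - 3 = (b - 4/b) - 3 = -3 + b - 4/b)
Z(4)*((D*((2*(-4))*3))*5) = (-3 + 4 - 4/4)*((3*((2*(-4))*3)/7)*5) = (-3 + 4 - 4*¼)*((3*(-8*3)/7)*5) = (-3 + 4 - 1)*(((3/7)*(-24))*5) = 0*(-72/7*5) = 0*(-360/7) = 0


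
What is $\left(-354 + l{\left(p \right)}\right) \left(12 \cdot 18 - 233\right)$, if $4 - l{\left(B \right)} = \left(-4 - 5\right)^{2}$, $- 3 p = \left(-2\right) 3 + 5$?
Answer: $7327$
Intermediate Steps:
$p = \frac{1}{3}$ ($p = - \frac{\left(-2\right) 3 + 5}{3} = - \frac{-6 + 5}{3} = \left(- \frac{1}{3}\right) \left(-1\right) = \frac{1}{3} \approx 0.33333$)
$l{\left(B \right)} = -77$ ($l{\left(B \right)} = 4 - \left(-4 - 5\right)^{2} = 4 - \left(-9\right)^{2} = 4 - 81 = -77$)
$\left(-354 + l{\left(p \right)}\right) \left(12 \cdot 18 - 233\right) = \left(-354 - 77\right) \left(12 \cdot 18 - 233\right) = - 431 \left(216 - 233\right) = \left(-431\right) \left(-17\right) = 7327$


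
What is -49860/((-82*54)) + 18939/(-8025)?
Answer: 27368/3075 ≈ 8.9002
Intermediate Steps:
-49860/((-82*54)) + 18939/(-8025) = -49860/(-4428) + 18939*(-1/8025) = -49860*(-1/4428) - 59/25 = 1385/123 - 59/25 = 27368/3075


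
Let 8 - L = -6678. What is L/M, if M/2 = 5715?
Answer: 3343/5715 ≈ 0.58495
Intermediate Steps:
M = 11430 (M = 2*5715 = 11430)
L = 6686 (L = 8 - 1*(-6678) = 8 + 6678 = 6686)
L/M = 6686/11430 = 6686*(1/11430) = 3343/5715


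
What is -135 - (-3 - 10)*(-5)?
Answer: -200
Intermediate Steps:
-135 - (-3 - 10)*(-5) = -135 - (-13)*(-5) = -135 - 1*65 = -135 - 65 = -200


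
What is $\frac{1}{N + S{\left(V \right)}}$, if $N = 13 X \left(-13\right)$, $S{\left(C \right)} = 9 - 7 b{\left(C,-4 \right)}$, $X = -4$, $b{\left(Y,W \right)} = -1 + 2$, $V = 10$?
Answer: $\frac{1}{678} \approx 0.0014749$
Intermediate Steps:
$b{\left(Y,W \right)} = 1$
$S{\left(C \right)} = 2$ ($S{\left(C \right)} = 9 - 7 = 2$)
$N = 676$ ($N = 13 \left(-4\right) \left(-13\right) = \left(-52\right) \left(-13\right) = 676$)
$\frac{1}{N + S{\left(V \right)}} = \frac{1}{676 + 2} = \frac{1}{678}$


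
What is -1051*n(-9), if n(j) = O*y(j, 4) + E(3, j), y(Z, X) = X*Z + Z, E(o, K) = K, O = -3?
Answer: -132426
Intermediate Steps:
y(Z, X) = Z + X*Z
n(j) = -14*j (n(j) = -3*j*(1 + 4) + j = -3*j*5 + j = -15*j + j = -14*j)
-1051*n(-9) = -(-14714)*(-9) = -1051*126 = -132426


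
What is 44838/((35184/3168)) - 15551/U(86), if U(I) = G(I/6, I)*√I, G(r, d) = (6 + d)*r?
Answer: 2959308/733 - 46653*√86/340216 ≈ 4036.0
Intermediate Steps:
G(r, d) = r*(6 + d)
U(I) = I^(3/2)*(6 + I)/6 (U(I) = ((I/6)*(6 + I))*√I = (I*(6 + I)/6)*√I = I^(3/2)*(6 + I)/6)
44838/((35184/3168)) - 15551/U(86) = 44838/((35184/3168)) - 15551*3*√86/(3698*(6 + 86)) = 44838/((35184*(1/3168))) - 15551*3*√86/340216 = 44838/(733/66) - 15551*3*√86/340216 = 44838*(66/733) - 46653*√86/340216 = 2959308/733 - 46653*√86/340216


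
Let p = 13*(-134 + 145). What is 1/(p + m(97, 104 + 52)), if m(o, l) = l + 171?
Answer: 1/470 ≈ 0.0021277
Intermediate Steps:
m(o, l) = 171 + l
p = 143 (p = 13*11 = 143)
1/(p + m(97, 104 + 52)) = 1/(143 + (171 + (104 + 52))) = 1/(143 + (171 + 156)) = 1/(143 + 327) = 1/470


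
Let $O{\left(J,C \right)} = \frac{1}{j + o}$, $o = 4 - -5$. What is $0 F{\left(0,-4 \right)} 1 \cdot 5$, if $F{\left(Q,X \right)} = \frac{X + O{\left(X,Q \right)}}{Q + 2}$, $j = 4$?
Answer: $0$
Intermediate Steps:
$o = 9$ ($o = 4 + 5 = 9$)
$O{\left(J,C \right)} = \frac{1}{13}$ ($O{\left(J,C \right)} = \frac{1}{4 + 9} = \frac{1}{13}$)
$F{\left(Q,X \right)} = \frac{\frac{1}{13} + X}{2 + Q}$ ($F{\left(Q,X \right)} = \frac{X + \frac{1}{13}}{Q + 2} = \frac{\frac{1}{13} + X}{2 + Q}$)
$0 F{\left(0,-4 \right)} 1 \cdot 5 = 0 \frac{\frac{1}{13} - 4}{2 + 0} \cdot 1 \cdot 5 = 0 \cdot \frac{1}{2} \left(- \frac{51}{13}\right) 5 = 0 \left(- \frac{51}{26}\right) 5 = 0 \cdot 5 = 0$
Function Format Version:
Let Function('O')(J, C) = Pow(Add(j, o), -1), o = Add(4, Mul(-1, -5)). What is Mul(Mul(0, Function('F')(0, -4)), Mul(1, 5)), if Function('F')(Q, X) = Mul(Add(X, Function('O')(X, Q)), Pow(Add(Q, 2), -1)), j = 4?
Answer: 0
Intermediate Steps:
o = 9 (o = Add(4, 5) = 9)
Function('O')(J, C) = Rational(1, 13) (Function('O')(J, C) = Pow(Add(4, 9), -1) = Pow(13, -1) = Rational(1, 13))
Function('F')(Q, X) = Mul(Pow(Add(2, Q), -1), Add(Rational(1, 13), X)) (Function('F')(Q, X) = Mul(Add(X, Rational(1, 13)), Pow(Add(Q, 2), -1)) = Mul(Add(Rational(1, 13), X), Pow(Add(2, Q), -1)) = Mul(Pow(Add(2, Q), -1), Add(Rational(1, 13), X)))
Mul(Mul(0, Function('F')(0, -4)), Mul(1, 5)) = Mul(Mul(0, Mul(Pow(Add(2, 0), -1), Add(Rational(1, 13), -4))), Mul(1, 5)) = Mul(Mul(0, Mul(Pow(2, -1), Rational(-51, 13))), 5) = Mul(Mul(0, Mul(Rational(1, 2), Rational(-51, 13))), 5) = Mul(Mul(0, Rational(-51, 26)), 5) = Mul(0, 5) = 0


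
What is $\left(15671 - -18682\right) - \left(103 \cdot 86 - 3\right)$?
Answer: $25498$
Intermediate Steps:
$\left(15671 - -18682\right) - \left(103 \cdot 86 - 3\right) = \left(15671 + 18682\right) - \left(8858 - 3\right) = 34353 - 8855 = 25498$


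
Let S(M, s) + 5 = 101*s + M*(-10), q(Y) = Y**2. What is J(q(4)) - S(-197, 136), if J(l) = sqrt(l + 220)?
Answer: -15701 + 2*sqrt(59) ≈ -15686.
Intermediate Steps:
S(M, s) = -5 - 10*M + 101*s (S(M, s) = -5 + (101*s + M*(-10)) = -5 + (101*s - 10*M) = -5 + (-10*M + 101*s) = -5 - 10*M + 101*s)
J(l) = sqrt(220 + l)
J(q(4)) - S(-197, 136) = sqrt(220 + 4**2) - (-5 - 10*(-197) + 101*136) = sqrt(220 + 16) - (-5 + 1970 + 13736) = sqrt(236) - 1*15701 = 2*sqrt(59) - 15701 = -15701 + 2*sqrt(59)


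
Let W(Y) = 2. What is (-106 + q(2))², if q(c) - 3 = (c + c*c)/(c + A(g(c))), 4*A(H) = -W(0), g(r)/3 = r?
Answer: 9801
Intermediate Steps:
g(r) = 3*r
A(H) = -½ (A(H) = (-1*2)/4 = (¼)*(-2) = -½)
q(c) = 3 + (c + c²)/(-½ + c) (q(c) = 3 + (c + c*c)/(c - ½) = 3 + (c + c²)/(-½ + c))
(-106 + q(2))² = (-106 + (-3 + 2*2² + 8*2)/(-1 + 2*2))² = (-106 + (-3 + 2*4 + 16)/(-1 + 4))² = (-106 + (-3 + 8 + 16)/3)² = (-106 + (⅓)*21)² = (-106 + 7)² = (-99)² = 9801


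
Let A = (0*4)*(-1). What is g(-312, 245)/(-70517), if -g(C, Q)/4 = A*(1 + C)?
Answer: 0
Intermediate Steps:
A = 0 (A = 0*(-1) = 0)
g(C, Q) = 0 (g(C, Q) = -0*(1 + C) = -4*0 = 0)
g(-312, 245)/(-70517) = 0/(-70517) = 0*(-1/70517) = 0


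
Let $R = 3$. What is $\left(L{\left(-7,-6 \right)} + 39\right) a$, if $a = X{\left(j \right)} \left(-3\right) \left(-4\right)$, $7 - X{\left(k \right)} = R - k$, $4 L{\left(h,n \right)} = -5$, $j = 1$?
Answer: $2265$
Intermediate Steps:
$L{\left(h,n \right)} = - \frac{5}{4}$ ($L{\left(h,n \right)} = \frac{1}{4} \left(-5\right) = - \frac{5}{4}$)
$X{\left(k \right)} = 4 + k$ ($X{\left(k \right)} = 7 - \left(3 - k\right) = 7 + \left(-3 + k\right) = 4 + k$)
$a = 60$ ($a = \left(4 + 1\right) \left(-3\right) \left(-4\right) = 5 \left(-3\right) \left(-4\right) = \left(-15\right) \left(-4\right) = 60$)
$\left(L{\left(-7,-6 \right)} + 39\right) a = \left(- \frac{5}{4} + 39\right) 60 = \frac{151}{4} \cdot 60 = 2265$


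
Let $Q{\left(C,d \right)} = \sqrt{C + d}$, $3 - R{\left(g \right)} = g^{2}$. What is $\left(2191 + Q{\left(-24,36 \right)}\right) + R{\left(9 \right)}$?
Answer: $2113 + 2 \sqrt{3} \approx 2116.5$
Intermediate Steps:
$R{\left(g \right)} = 3 - g^{2}$
$\left(2191 + Q{\left(-24,36 \right)}\right) + R{\left(9 \right)} = \left(2191 + \sqrt{-24 + 36}\right) + \left(3 - 9^{2}\right) = \left(2191 + \sqrt{12}\right) + \left(3 - 81\right) = \left(2191 + 2 \sqrt{3}\right) + \left(3 - 81\right) = \left(2191 + 2 \sqrt{3}\right) - 78 = 2113 + 2 \sqrt{3}$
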